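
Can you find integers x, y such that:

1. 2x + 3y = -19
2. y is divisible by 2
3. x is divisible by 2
No

A contradictory subset is {2x + 3y = -19, y is divisible by 2}. No integer assignment can satisfy these jointly:

  - 2x + 3y = -19: is a linear equation tying the variables together
  - y is divisible by 2: restricts y to multiples of 2

Modular obstruction: writing y = 2y', every remaining term of the linear equation is divisible by 2, so the left side is ≡ 0 (mod 2); but the right side -19 ≡ 1 (mod 2). No integers can satisfy it.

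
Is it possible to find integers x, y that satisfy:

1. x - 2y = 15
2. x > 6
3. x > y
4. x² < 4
No

A contradictory subset is {x > 6, x² < 4}. No integer assignment can satisfy these jointly:

  - x > 6: bounds one variable relative to a constant
  - x² < 4: restricts x to |x| ≤ 1

Direct contradiction: the bounds on x require x ≥ 7 and x ≤ 1 simultaneously, which is empty.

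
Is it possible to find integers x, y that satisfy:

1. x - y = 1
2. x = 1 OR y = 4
Yes

Take x = 5, y = 4. Substituting into each constraint:
  (1) 5 + (-4) = 1 ✓
  (2) y = 4, target 4 ✓ (second branch holds)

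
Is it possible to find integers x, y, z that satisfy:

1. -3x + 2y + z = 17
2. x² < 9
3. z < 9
Yes

Take x = 0, y = 8, z = 1. Substituting into each constraint:
  (1) -3(0) + 2(8) + 1 = 17 ✓
  (2) x² = (0)² = 0, and 0 < 9 ✓
  (3) 1 < 9 ✓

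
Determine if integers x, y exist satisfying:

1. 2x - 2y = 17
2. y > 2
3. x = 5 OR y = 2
No

Even the single constraint (2x - 2y = 17) is infeasible over the integers.

  - 2x - 2y = 17: every term on the left is divisible by 2, so the LHS ≡ 0 (mod 2), but the RHS 17 is not — no integer solution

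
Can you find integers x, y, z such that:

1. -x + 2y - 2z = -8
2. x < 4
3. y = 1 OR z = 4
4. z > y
Yes

Take x = 2, y = 1, z = 4. Substituting into each constraint:
  (1) (-2) + 2(1) - 2(4) = -8 ✓
  (2) 2 < 4 ✓
  (3) y = 1, target 1 ✓ (first branch holds)
  (4) 4 > 1 ✓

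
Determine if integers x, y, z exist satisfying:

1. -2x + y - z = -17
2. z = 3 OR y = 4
Yes

Take x = 0, y = -14, z = 3. Substituting into each constraint:
  (1) -2(0) + (-14) + (-3) = -17 ✓
  (2) z = 3, target 3 ✓ (first branch holds)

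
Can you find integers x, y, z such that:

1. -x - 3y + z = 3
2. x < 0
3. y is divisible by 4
Yes

Take x = -1, y = 0, z = 2. Substituting into each constraint:
  (1) 1 - 3(0) + 2 = 3 ✓
  (2) -1 < 0 ✓
  (3) 0 = 4 × 0, remainder 0 ✓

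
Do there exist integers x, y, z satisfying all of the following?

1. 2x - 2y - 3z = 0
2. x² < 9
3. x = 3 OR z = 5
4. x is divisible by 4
No

A contradictory subset is {2x - 2y - 3z = 0, x² < 9, x = 3 OR z = 5}. No integer assignment can satisfy these jointly:

  - 2x - 2y - 3z = 0: is a linear equation tying the variables together
  - x² < 9: restricts x to |x| ≤ 2
  - x = 3 OR z = 5: forces a choice: either x = 3 or z = 5

Split on the disjunction (x = 3 OR z = 5):
  • If x = 3: this contradicts x² < 9, which requires |x| ≤ 2.
  • If z = 5: with z = 5, every remaining term of the linear equation is divisible by 2, so the left side is ≡ 0 (mod 2); but the right side 15 ≡ 1 (mod 2). No integers can satisfy it.
Both branches are infeasible, so the system has no integer solution.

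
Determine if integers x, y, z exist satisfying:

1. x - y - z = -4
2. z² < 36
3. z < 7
Yes

Take x = 0, y = 0, z = 4. Substituting into each constraint:
  (1) 0 + 0 + (-4) = -4 ✓
  (2) z² = (4)² = 16, and 16 < 36 ✓
  (3) 4 < 7 ✓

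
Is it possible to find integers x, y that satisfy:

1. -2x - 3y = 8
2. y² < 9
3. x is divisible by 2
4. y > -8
Yes

Take x = -4, y = 0. Substituting into each constraint:
  (1) -2(-4) - 3(0) = 8 ✓
  (2) y² = (0)² = 0, and 0 < 9 ✓
  (3) -4 = 2 × -2, remainder 0 ✓
  (4) 0 > -8 ✓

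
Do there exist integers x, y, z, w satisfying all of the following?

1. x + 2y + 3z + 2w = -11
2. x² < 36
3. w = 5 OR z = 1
Yes

Take x = 0, y = 0, z = -7, w = 5. Substituting into each constraint:
  (1) 0 + 2(0) + 3(-7) + 2(5) = -11 ✓
  (2) x² = (0)² = 0, and 0 < 36 ✓
  (3) w = 5, target 5 ✓ (first branch holds)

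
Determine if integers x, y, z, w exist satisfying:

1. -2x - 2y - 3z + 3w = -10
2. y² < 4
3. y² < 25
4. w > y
Yes

Take x = 2, y = 0, z = 3, w = 1. Substituting into each constraint:
  (1) -2(2) - 2(0) - 3(3) + 3(1) = -10 ✓
  (2) y² = (0)² = 0, and 0 < 4 ✓
  (3) y² = (0)² = 0, and 0 < 25 ✓
  (4) 1 > 0 ✓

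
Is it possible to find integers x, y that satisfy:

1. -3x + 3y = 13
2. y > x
No

Even the single constraint (-3x + 3y = 13) is infeasible over the integers.

  - -3x + 3y = 13: every term on the left is divisible by 3, so the LHS ≡ 0 (mod 3), but the RHS 13 is not — no integer solution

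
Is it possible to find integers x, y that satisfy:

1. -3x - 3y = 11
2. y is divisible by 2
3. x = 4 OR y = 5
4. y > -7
No

Even the single constraint (-3x - 3y = 11) is infeasible over the integers.

  - -3x - 3y = 11: every term on the left is divisible by 3, so the LHS ≡ 0 (mod 3), but the RHS 11 is not — no integer solution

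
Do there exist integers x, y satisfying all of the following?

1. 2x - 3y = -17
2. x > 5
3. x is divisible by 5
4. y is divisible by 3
Yes

Take x = 50, y = 39. Substituting into each constraint:
  (1) 2(50) - 3(39) = -17 ✓
  (2) 50 > 5 ✓
  (3) 50 = 5 × 10, remainder 0 ✓
  (4) 39 = 3 × 13, remainder 0 ✓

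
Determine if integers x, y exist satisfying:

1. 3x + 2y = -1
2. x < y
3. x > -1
No

The full constraint system is jointly infeasible over the integers. Each constraint and what it forces:

  - 3x + 2y = -1: is a linear equation tying the variables together
  - x < y: bounds one variable relative to another variable
  - x > -1: bounds one variable relative to a constant

Propagating the comparison: y > x and x ≥ 0 give y ≥ 1. Range argument: with x ∈ [0, ∞], y ∈ [1, ∞], the left side of the equation is at least 2, but the right side is -1 < 2. No integer solution exists.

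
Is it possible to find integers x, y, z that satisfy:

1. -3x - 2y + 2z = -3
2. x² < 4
Yes

Take x = 1, y = 0, z = 0. Substituting into each constraint:
  (1) -3(1) - 2(0) + 2(0) = -3 ✓
  (2) x² = (1)² = 1, and 1 < 4 ✓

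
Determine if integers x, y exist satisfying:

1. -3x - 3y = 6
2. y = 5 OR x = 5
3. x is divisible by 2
No

The full constraint system is jointly infeasible over the integers. Each constraint and what it forces:

  - -3x - 3y = 6: is a linear equation tying the variables together
  - y = 5 OR x = 5: forces a choice: either y = 5 or x = 5
  - x is divisible by 2: restricts x to multiples of 2

Split on the disjunction (y = 5 OR x = 5):
  • If y = 5: with y = 5, writing x = 2x', every remaining term of the linear equation is divisible by 6, so the left side is ≡ 0 (mod 6); but the right side 21 ≡ 3 (mod 6). No integers can satisfy it.
  • If x = 5: this contradicts the divisibility constraint — 5 is not a multiple of 2.
Both branches are infeasible, so the system has no integer solution.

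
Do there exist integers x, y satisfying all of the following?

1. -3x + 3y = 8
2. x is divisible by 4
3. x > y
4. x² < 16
No

Even the single constraint (-3x + 3y = 8) is infeasible over the integers.

  - -3x + 3y = 8: every term on the left is divisible by 3, so the LHS ≡ 0 (mod 3), but the RHS 8 is not — no integer solution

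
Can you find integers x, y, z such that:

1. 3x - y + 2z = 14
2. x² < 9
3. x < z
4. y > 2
Yes

Take x = 0, y = 4, z = 9. Substituting into each constraint:
  (1) 3(0) + (-4) + 2(9) = 14 ✓
  (2) x² = (0)² = 0, and 0 < 9 ✓
  (3) 0 < 9 ✓
  (4) 4 > 2 ✓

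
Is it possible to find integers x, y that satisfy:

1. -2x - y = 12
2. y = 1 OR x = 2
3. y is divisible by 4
Yes

Take x = 2, y = -16. Substituting into each constraint:
  (1) -2(2) + 16 = 12 ✓
  (2) x = 2, target 2 ✓ (second branch holds)
  (3) -16 = 4 × -4, remainder 0 ✓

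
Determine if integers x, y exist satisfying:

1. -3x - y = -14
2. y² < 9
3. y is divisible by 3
No

A contradictory subset is {-3x - y = -14, y is divisible by 3}. No integer assignment can satisfy these jointly:

  - -3x - y = -14: is a linear equation tying the variables together
  - y is divisible by 3: restricts y to multiples of 3

Modular obstruction: writing y = 3y', every remaining term of the linear equation is divisible by 3, so the left side is ≡ 0 (mod 3); but the right side -14 ≡ 1 (mod 3). No integers can satisfy it.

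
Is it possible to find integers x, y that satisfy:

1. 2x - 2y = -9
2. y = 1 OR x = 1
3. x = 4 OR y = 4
No

Even the single constraint (2x - 2y = -9) is infeasible over the integers.

  - 2x - 2y = -9: every term on the left is divisible by 2, so the LHS ≡ 0 (mod 2), but the RHS -9 is not — no integer solution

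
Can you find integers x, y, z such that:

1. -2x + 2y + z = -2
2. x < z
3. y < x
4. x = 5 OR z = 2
Yes

Take x = 1, y = -1, z = 2. Substituting into each constraint:
  (1) -2(1) + 2(-1) + 2 = -2 ✓
  (2) 1 < 2 ✓
  (3) -1 < 1 ✓
  (4) z = 2, target 2 ✓ (second branch holds)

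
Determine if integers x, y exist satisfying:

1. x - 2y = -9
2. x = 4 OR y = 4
Yes

Take x = -1, y = 4. Substituting into each constraint:
  (1) (-1) - 2(4) = -9 ✓
  (2) y = 4, target 4 ✓ (second branch holds)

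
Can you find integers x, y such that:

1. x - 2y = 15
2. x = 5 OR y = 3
Yes

Take x = 5, y = -5. Substituting into each constraint:
  (1) 5 - 2(-5) = 15 ✓
  (2) x = 5, target 5 ✓ (first branch holds)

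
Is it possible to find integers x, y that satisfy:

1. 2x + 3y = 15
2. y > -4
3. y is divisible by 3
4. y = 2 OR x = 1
No

A contradictory subset is {2x + 3y = 15, y = 2 OR x = 1}. No integer assignment can satisfy these jointly:

  - 2x + 3y = 15: is a linear equation tying the variables together
  - y = 2 OR x = 1: forces a choice: either y = 2 or x = 1

Split on the disjunction (y = 2 OR x = 1):
  • If y = 2: with y = 2, every remaining term of the linear equation is divisible by 2, so the left side is ≡ 0 (mod 2); but the right side 9 ≡ 1 (mod 2). No integers can satisfy it.
  • If x = 1: with x = 1, every remaining term of the linear equation is divisible by 3, so the left side is ≡ 0 (mod 3); but the right side 13 ≡ 1 (mod 3). No integers can satisfy it.
Both branches are infeasible, so the system has no integer solution.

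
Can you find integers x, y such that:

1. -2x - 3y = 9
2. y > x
Yes

Take x = -3, y = -1. Substituting into each constraint:
  (1) -2(-3) - 3(-1) = 9 ✓
  (2) -1 > -3 ✓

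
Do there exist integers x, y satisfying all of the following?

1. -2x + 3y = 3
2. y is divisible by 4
No

The full constraint system is jointly infeasible over the integers. Each constraint and what it forces:

  - -2x + 3y = 3: is a linear equation tying the variables together
  - y is divisible by 4: restricts y to multiples of 4

Modular obstruction: writing y = 4y', every remaining term of the linear equation is divisible by 2, so the left side is ≡ 0 (mod 2); but the right side 3 ≡ 1 (mod 2). No integers can satisfy it.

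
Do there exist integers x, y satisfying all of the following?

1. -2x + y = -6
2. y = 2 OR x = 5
Yes

Take x = 4, y = 2. Substituting into each constraint:
  (1) -2(4) + 2 = -6 ✓
  (2) y = 2, target 2 ✓ (first branch holds)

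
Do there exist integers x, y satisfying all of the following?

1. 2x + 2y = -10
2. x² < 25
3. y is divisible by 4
Yes

Take x = 3, y = -8. Substituting into each constraint:
  (1) 2(3) + 2(-8) = -10 ✓
  (2) x² = (3)² = 9, and 9 < 25 ✓
  (3) -8 = 4 × -2, remainder 0 ✓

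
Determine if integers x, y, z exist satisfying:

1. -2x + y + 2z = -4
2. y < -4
Yes

Take x = 0, y = -6, z = 1. Substituting into each constraint:
  (1) -2(0) + (-6) + 2(1) = -4 ✓
  (2) -6 < -4 ✓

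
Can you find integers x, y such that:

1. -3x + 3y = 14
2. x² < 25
No

Even the single constraint (-3x + 3y = 14) is infeasible over the integers.

  - -3x + 3y = 14: every term on the left is divisible by 3, so the LHS ≡ 0 (mod 3), but the RHS 14 is not — no integer solution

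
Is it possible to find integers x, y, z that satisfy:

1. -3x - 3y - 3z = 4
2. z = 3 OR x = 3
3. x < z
No

Even the single constraint (-3x - 3y - 3z = 4) is infeasible over the integers.

  - -3x - 3y - 3z = 4: every term on the left is divisible by 3, so the LHS ≡ 0 (mod 3), but the RHS 4 is not — no integer solution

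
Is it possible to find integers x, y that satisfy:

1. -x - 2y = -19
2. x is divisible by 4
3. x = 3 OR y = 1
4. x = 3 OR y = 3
No

The full constraint system is jointly infeasible over the integers. Each constraint and what it forces:

  - -x - 2y = -19: is a linear equation tying the variables together
  - x is divisible by 4: restricts x to multiples of 4
  - x = 3 OR y = 1: forces a choice: either x = 3 or y = 1
  - x = 3 OR y = 3: forces a choice: either x = 3 or y = 3

Modular obstruction: writing x = 4x', every remaining term of the linear equation is divisible by 2, so the left side is ≡ 0 (mod 2); but the right side -19 ≡ 1 (mod 2). No integers can satisfy it.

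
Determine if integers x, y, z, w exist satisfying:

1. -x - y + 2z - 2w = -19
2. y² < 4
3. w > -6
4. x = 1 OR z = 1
Yes

Take x = 0, y = -1, z = 1, w = 11. Substituting into each constraint:
  (1) 0 + 1 + 2(1) - 2(11) = -19 ✓
  (2) y² = (-1)² = 1, and 1 < 4 ✓
  (3) 11 > -6 ✓
  (4) z = 1, target 1 ✓ (second branch holds)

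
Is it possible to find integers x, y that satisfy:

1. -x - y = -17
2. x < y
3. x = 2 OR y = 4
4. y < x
No

A contradictory subset is {x < y, y < x}. No integer assignment can satisfy these jointly:

  - x < y: bounds one variable relative to another variable
  - y < x: bounds one variable relative to another variable

Direct contradiction: y > x and x > y cannot both hold.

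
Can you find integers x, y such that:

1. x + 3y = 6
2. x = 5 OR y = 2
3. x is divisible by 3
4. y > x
Yes

Take x = 0, y = 2. Substituting into each constraint:
  (1) 0 + 3(2) = 6 ✓
  (2) y = 2, target 2 ✓ (second branch holds)
  (3) 0 = 3 × 0, remainder 0 ✓
  (4) 2 > 0 ✓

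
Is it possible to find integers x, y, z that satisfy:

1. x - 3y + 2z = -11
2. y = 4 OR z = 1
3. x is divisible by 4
Yes

Take x = 8, y = 7, z = 1. Substituting into each constraint:
  (1) 8 - 3(7) + 2(1) = -11 ✓
  (2) z = 1, target 1 ✓ (second branch holds)
  (3) 8 = 4 × 2, remainder 0 ✓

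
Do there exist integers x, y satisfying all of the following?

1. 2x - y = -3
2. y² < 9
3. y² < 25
Yes

Take x = -2, y = -1. Substituting into each constraint:
  (1) 2(-2) + 1 = -3 ✓
  (2) y² = (-1)² = 1, and 1 < 9 ✓
  (3) y² = (-1)² = 1, and 1 < 25 ✓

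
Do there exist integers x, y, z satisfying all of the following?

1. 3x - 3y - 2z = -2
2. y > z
Yes

Take x = 2, y = 2, z = 1. Substituting into each constraint:
  (1) 3(2) - 3(2) - 2(1) = -2 ✓
  (2) 2 > 1 ✓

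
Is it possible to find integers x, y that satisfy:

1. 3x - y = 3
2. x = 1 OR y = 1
Yes

Take x = 1, y = 0. Substituting into each constraint:
  (1) 3(1) + 0 = 3 ✓
  (2) x = 1, target 1 ✓ (first branch holds)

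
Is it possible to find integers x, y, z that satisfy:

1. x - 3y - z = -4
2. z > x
Yes

Take x = 0, y = 1, z = 1. Substituting into each constraint:
  (1) 0 - 3(1) + (-1) = -4 ✓
  (2) 1 > 0 ✓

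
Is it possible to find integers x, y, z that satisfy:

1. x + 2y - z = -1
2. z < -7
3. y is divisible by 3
Yes

Take x = -9, y = 0, z = -8. Substituting into each constraint:
  (1) (-9) + 2(0) + 8 = -1 ✓
  (2) -8 < -7 ✓
  (3) 0 = 3 × 0, remainder 0 ✓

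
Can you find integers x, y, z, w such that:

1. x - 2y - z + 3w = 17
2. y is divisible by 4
Yes

Take x = 0, y = 0, z = -17, w = 0. Substituting into each constraint:
  (1) 0 - 2(0) + 17 + 3(0) = 17 ✓
  (2) 0 = 4 × 0, remainder 0 ✓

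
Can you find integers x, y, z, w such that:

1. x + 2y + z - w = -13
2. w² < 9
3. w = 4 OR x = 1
Yes

Take x = 1, y = -7, z = 0, w = 0. Substituting into each constraint:
  (1) 1 + 2(-7) + 0 + 0 = -13 ✓
  (2) w² = (0)² = 0, and 0 < 9 ✓
  (3) x = 1, target 1 ✓ (second branch holds)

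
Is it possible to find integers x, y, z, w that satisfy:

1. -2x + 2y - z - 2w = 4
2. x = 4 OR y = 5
Yes

Take x = 4, y = 0, z = -12, w = 0. Substituting into each constraint:
  (1) -2(4) + 2(0) + 12 - 2(0) = 4 ✓
  (2) x = 4, target 4 ✓ (first branch holds)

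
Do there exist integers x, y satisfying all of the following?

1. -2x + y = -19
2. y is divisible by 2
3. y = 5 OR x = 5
No

A contradictory subset is {-2x + y = -19, y is divisible by 2}. No integer assignment can satisfy these jointly:

  - -2x + y = -19: is a linear equation tying the variables together
  - y is divisible by 2: restricts y to multiples of 2

Modular obstruction: writing y = 2y', every remaining term of the linear equation is divisible by 2, so the left side is ≡ 0 (mod 2); but the right side -19 ≡ 1 (mod 2). No integers can satisfy it.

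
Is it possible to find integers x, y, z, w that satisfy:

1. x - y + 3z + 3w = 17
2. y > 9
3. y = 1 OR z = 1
Yes

Take x = 24, y = 10, z = 1, w = 0. Substituting into each constraint:
  (1) 24 + (-10) + 3(1) + 3(0) = 17 ✓
  (2) 10 > 9 ✓
  (3) z = 1, target 1 ✓ (second branch holds)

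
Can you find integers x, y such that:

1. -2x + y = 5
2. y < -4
Yes

Take x = -5, y = -5. Substituting into each constraint:
  (1) -2(-5) + (-5) = 5 ✓
  (2) -5 < -4 ✓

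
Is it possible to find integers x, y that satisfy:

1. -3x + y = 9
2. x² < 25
Yes

Take x = 0, y = 9. Substituting into each constraint:
  (1) -3(0) + 9 = 9 ✓
  (2) x² = (0)² = 0, and 0 < 25 ✓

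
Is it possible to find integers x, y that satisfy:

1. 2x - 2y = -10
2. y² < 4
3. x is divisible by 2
Yes

Take x = -4, y = 1. Substituting into each constraint:
  (1) 2(-4) - 2(1) = -10 ✓
  (2) y² = (1)² = 1, and 1 < 4 ✓
  (3) -4 = 2 × -2, remainder 0 ✓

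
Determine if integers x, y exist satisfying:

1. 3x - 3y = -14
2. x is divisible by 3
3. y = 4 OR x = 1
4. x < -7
No

Even the single constraint (3x - 3y = -14) is infeasible over the integers.

  - 3x - 3y = -14: every term on the left is divisible by 3, so the LHS ≡ 0 (mod 3), but the RHS -14 is not — no integer solution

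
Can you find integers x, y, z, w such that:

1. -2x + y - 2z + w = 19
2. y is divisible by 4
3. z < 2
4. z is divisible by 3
Yes

Take x = -9, y = 0, z = 0, w = 1. Substituting into each constraint:
  (1) -2(-9) + 0 - 2(0) + 1 = 19 ✓
  (2) 0 = 4 × 0, remainder 0 ✓
  (3) 0 < 2 ✓
  (4) 0 = 3 × 0, remainder 0 ✓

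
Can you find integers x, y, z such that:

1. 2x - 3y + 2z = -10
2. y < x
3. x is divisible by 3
Yes

Take x = 0, y = -2, z = -8. Substituting into each constraint:
  (1) 2(0) - 3(-2) + 2(-8) = -10 ✓
  (2) -2 < 0 ✓
  (3) 0 = 3 × 0, remainder 0 ✓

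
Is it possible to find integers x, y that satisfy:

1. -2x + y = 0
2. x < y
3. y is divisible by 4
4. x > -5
Yes

Take x = 2, y = 4. Substituting into each constraint:
  (1) -2(2) + 4 = 0 ✓
  (2) 2 < 4 ✓
  (3) 4 = 4 × 1, remainder 0 ✓
  (4) 2 > -5 ✓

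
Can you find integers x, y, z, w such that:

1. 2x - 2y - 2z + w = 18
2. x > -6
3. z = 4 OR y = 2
Yes

Take x = 0, y = -13, z = 4, w = 0. Substituting into each constraint:
  (1) 2(0) - 2(-13) - 2(4) + 0 = 18 ✓
  (2) 0 > -6 ✓
  (3) z = 4, target 4 ✓ (first branch holds)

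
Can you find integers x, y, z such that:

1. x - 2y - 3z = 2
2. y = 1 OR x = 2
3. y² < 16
Yes

Take x = -2, y = 1, z = -2. Substituting into each constraint:
  (1) (-2) - 2(1) - 3(-2) = 2 ✓
  (2) y = 1, target 1 ✓ (first branch holds)
  (3) y² = (1)² = 1, and 1 < 16 ✓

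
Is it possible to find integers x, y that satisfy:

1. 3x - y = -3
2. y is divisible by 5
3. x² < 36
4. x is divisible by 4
Yes

Take x = 4, y = 15. Substituting into each constraint:
  (1) 3(4) + (-15) = -3 ✓
  (2) 15 = 5 × 3, remainder 0 ✓
  (3) x² = (4)² = 16, and 16 < 36 ✓
  (4) 4 = 4 × 1, remainder 0 ✓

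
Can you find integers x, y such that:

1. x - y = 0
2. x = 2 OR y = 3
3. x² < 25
Yes

Take x = 3, y = 3. Substituting into each constraint:
  (1) 3 + (-3) = 0 ✓
  (2) y = 3, target 3 ✓ (second branch holds)
  (3) x² = (3)² = 9, and 9 < 25 ✓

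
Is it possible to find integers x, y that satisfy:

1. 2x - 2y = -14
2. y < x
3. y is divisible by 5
No

A contradictory subset is {2x - 2y = -14, y < x}. No integer assignment can satisfy these jointly:

  - 2x - 2y = -14: is a linear equation tying the variables together
  - y < x: bounds one variable relative to another variable

From the equation, x − y = -7, i.e. x − y = -7; but x > y requires x − y ≥ 1. Contradiction.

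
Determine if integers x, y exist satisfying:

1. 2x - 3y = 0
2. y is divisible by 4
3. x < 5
Yes

Take x = 0, y = 0. Substituting into each constraint:
  (1) 2(0) - 3(0) = 0 ✓
  (2) 0 = 4 × 0, remainder 0 ✓
  (3) 0 < 5 ✓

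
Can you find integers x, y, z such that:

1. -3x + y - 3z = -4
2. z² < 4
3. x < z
Yes

Take x = -1, y = -7, z = 0. Substituting into each constraint:
  (1) -3(-1) + (-7) - 3(0) = -4 ✓
  (2) z² = (0)² = 0, and 0 < 4 ✓
  (3) -1 < 0 ✓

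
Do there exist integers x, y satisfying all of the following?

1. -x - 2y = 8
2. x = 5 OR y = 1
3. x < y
Yes

Take x = -10, y = 1. Substituting into each constraint:
  (1) 10 - 2(1) = 8 ✓
  (2) y = 1, target 1 ✓ (second branch holds)
  (3) -10 < 1 ✓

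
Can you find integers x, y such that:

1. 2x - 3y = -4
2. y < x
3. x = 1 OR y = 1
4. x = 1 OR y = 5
No

A contradictory subset is {2x - 3y = -4, y < x, x = 1 OR y = 1}. No integer assignment can satisfy these jointly:

  - 2x - 3y = -4: is a linear equation tying the variables together
  - y < x: bounds one variable relative to another variable
  - x = 1 OR y = 1: forces a choice: either x = 1 or y = 1

Split on the disjunction (x = 1 OR y = 1):
  • If x = 1: the equation forces y = 2, giving (x, y) = (1, 2), which violates x > y.
  • If y = 1: with y = 1, every remaining term of the linear equation is divisible by 2, so the left side is ≡ 0 (mod 2); but the right side -1 ≡ 1 (mod 2). No integers can satisfy it.
Both branches are infeasible, so the system has no integer solution.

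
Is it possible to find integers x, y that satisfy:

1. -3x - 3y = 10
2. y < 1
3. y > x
No

Even the single constraint (-3x - 3y = 10) is infeasible over the integers.

  - -3x - 3y = 10: every term on the left is divisible by 3, so the LHS ≡ 0 (mod 3), but the RHS 10 is not — no integer solution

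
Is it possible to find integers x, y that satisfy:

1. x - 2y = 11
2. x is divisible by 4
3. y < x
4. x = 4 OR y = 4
No

A contradictory subset is {x - 2y = 11, x is divisible by 4, x = 4 OR y = 4}. No integer assignment can satisfy these jointly:

  - x - 2y = 11: is a linear equation tying the variables together
  - x is divisible by 4: restricts x to multiples of 4
  - x = 4 OR y = 4: forces a choice: either x = 4 or y = 4

Modular obstruction: writing x = 4x', every remaining term of the linear equation is divisible by 2, so the left side is ≡ 0 (mod 2); but the right side 11 ≡ 1 (mod 2). No integers can satisfy it.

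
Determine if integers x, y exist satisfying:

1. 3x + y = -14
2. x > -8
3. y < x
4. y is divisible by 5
Yes

Take x = -3, y = -5. Substituting into each constraint:
  (1) 3(-3) + (-5) = -14 ✓
  (2) -3 > -8 ✓
  (3) -5 < -3 ✓
  (4) -5 = 5 × -1, remainder 0 ✓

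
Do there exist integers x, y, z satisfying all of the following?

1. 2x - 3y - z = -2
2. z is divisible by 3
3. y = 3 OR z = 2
Yes

Take x = 5, y = 3, z = 3. Substituting into each constraint:
  (1) 2(5) - 3(3) + (-3) = -2 ✓
  (2) 3 = 3 × 1, remainder 0 ✓
  (3) y = 3, target 3 ✓ (first branch holds)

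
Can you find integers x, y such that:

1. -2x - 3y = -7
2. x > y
Yes

Take x = 2, y = 1. Substituting into each constraint:
  (1) -2(2) - 3(1) = -7 ✓
  (2) 2 > 1 ✓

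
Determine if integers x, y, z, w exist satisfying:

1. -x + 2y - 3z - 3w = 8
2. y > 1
Yes

Take x = 0, y = 4, z = 0, w = 0. Substituting into each constraint:
  (1) 0 + 2(4) - 3(0) - 3(0) = 8 ✓
  (2) 4 > 1 ✓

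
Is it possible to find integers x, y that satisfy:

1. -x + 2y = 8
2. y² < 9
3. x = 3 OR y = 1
Yes

Take x = -6, y = 1. Substituting into each constraint:
  (1) 6 + 2(1) = 8 ✓
  (2) y² = (1)² = 1, and 1 < 9 ✓
  (3) y = 1, target 1 ✓ (second branch holds)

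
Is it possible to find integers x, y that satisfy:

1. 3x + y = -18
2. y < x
Yes

Take x = 0, y = -18. Substituting into each constraint:
  (1) 3(0) + (-18) = -18 ✓
  (2) -18 < 0 ✓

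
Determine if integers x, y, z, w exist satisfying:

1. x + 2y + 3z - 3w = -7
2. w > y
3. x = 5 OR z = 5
Yes

Take x = 5, y = 0, z = -3, w = 1. Substituting into each constraint:
  (1) 5 + 2(0) + 3(-3) - 3(1) = -7 ✓
  (2) 1 > 0 ✓
  (3) x = 5, target 5 ✓ (first branch holds)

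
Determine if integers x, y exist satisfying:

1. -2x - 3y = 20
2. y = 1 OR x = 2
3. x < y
No

The full constraint system is jointly infeasible over the integers. Each constraint and what it forces:

  - -2x - 3y = 20: is a linear equation tying the variables together
  - y = 1 OR x = 2: forces a choice: either y = 1 or x = 2
  - x < y: bounds one variable relative to another variable

Split on the disjunction (y = 1 OR x = 2):
  • If y = 1: with y = 1, every remaining term of the linear equation is divisible by 2, so the left side is ≡ 0 (mod 2); but the right side 23 ≡ 1 (mod 2). No integers can satisfy it.
  • If x = 2: the equation forces y = -8, giving (x, y) = (2, -8), which violates y > x.
Both branches are infeasible, so the system has no integer solution.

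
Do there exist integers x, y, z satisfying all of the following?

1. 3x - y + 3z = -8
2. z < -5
Yes

Take x = 0, y = -10, z = -6. Substituting into each constraint:
  (1) 3(0) + 10 + 3(-6) = -8 ✓
  (2) -6 < -5 ✓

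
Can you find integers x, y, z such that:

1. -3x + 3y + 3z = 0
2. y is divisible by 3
Yes

Take x = 0, y = 0, z = 0. Substituting into each constraint:
  (1) -3(0) + 3(0) + 3(0) = 0 ✓
  (2) 0 = 3 × 0, remainder 0 ✓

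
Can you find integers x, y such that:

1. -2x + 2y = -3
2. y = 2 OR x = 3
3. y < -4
No

Even the single constraint (-2x + 2y = -3) is infeasible over the integers.

  - -2x + 2y = -3: every term on the left is divisible by 2, so the LHS ≡ 0 (mod 2), but the RHS -3 is not — no integer solution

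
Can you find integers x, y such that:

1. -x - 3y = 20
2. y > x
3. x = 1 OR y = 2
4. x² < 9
No

The full constraint system is jointly infeasible over the integers. Each constraint and what it forces:

  - -x - 3y = 20: is a linear equation tying the variables together
  - y > x: bounds one variable relative to another variable
  - x = 1 OR y = 2: forces a choice: either x = 1 or y = 2
  - x² < 9: restricts x to |x| ≤ 2

Split on the disjunction (x = 1 OR y = 2):
  • If x = 1: the equation forces y = -7, giving (x, y) = (1, -7), which violates y > x.
  • If y = 2: the equation forces x = -26, but x² < 9 requires |x| ≤ 2.
Both branches are infeasible, so the system has no integer solution.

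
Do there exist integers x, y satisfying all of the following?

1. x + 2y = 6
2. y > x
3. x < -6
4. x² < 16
No

A contradictory subset is {x < -6, x² < 16}. No integer assignment can satisfy these jointly:

  - x < -6: bounds one variable relative to a constant
  - x² < 16: restricts x to |x| ≤ 3

Direct contradiction: the bounds on x require x ≥ -3 and x ≤ -7 simultaneously, which is empty.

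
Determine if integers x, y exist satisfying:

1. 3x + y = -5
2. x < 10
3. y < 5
Yes

Take x = 0, y = -5. Substituting into each constraint:
  (1) 3(0) + (-5) = -5 ✓
  (2) 0 < 10 ✓
  (3) -5 < 5 ✓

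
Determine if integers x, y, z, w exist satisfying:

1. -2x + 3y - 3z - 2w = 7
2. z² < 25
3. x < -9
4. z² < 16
Yes

Take x = -10, y = 0, z = 1, w = 5. Substituting into each constraint:
  (1) -2(-10) + 3(0) - 3(1) - 2(5) = 7 ✓
  (2) z² = (1)² = 1, and 1 < 25 ✓
  (3) -10 < -9 ✓
  (4) z² = (1)² = 1, and 1 < 16 ✓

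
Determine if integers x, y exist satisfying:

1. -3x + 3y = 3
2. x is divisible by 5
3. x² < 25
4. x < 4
Yes

Take x = 0, y = 1. Substituting into each constraint:
  (1) -3(0) + 3(1) = 3 ✓
  (2) 0 = 5 × 0, remainder 0 ✓
  (3) x² = (0)² = 0, and 0 < 25 ✓
  (4) 0 < 4 ✓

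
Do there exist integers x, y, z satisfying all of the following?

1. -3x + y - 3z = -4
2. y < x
Yes

Take x = 3, y = 2, z = -1. Substituting into each constraint:
  (1) -3(3) + 2 - 3(-1) = -4 ✓
  (2) 2 < 3 ✓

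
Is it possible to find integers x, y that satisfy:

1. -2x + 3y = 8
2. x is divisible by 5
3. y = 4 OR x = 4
No

The full constraint system is jointly infeasible over the integers. Each constraint and what it forces:

  - -2x + 3y = 8: is a linear equation tying the variables together
  - x is divisible by 5: restricts x to multiples of 5
  - y = 4 OR x = 4: forces a choice: either y = 4 or x = 4

Split on the disjunction (y = 4 OR x = 4):
  • If y = 4: with y = 4, writing x = 5x', every remaining term of the linear equation is divisible by 10, so the left side is ≡ 0 (mod 10); but the right side -4 ≡ 6 (mod 10). No integers can satisfy it.
  • If x = 4: this contradicts the divisibility constraint — 4 is not a multiple of 5.
Both branches are infeasible, so the system has no integer solution.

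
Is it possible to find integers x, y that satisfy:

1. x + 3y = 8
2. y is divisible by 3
Yes

Take x = 8, y = 0. Substituting into each constraint:
  (1) 8 + 3(0) = 8 ✓
  (2) 0 = 3 × 0, remainder 0 ✓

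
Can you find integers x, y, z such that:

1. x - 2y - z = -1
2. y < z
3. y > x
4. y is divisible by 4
Yes

Take x = -11, y = -4, z = -2. Substituting into each constraint:
  (1) (-11) - 2(-4) + 2 = -1 ✓
  (2) -4 < -2 ✓
  (3) -4 > -11 ✓
  (4) -4 = 4 × -1, remainder 0 ✓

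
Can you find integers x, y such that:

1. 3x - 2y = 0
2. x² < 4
Yes

Take x = 0, y = 0. Substituting into each constraint:
  (1) 3(0) - 2(0) = 0 ✓
  (2) x² = (0)² = 0, and 0 < 4 ✓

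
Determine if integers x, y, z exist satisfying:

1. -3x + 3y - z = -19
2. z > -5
Yes

Take x = 6, y = 0, z = 1. Substituting into each constraint:
  (1) -3(6) + 3(0) + (-1) = -19 ✓
  (2) 1 > -5 ✓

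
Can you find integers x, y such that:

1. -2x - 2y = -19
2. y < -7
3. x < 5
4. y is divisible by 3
No

Even the single constraint (-2x - 2y = -19) is infeasible over the integers.

  - -2x - 2y = -19: every term on the left is divisible by 2, so the LHS ≡ 0 (mod 2), but the RHS -19 is not — no integer solution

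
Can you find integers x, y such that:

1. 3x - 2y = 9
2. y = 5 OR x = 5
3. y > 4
No

The full constraint system is jointly infeasible over the integers. Each constraint and what it forces:

  - 3x - 2y = 9: is a linear equation tying the variables together
  - y = 5 OR x = 5: forces a choice: either y = 5 or x = 5
  - y > 4: bounds one variable relative to a constant

Split on the disjunction (y = 5 OR x = 5):
  • If y = 5: with y = 5, every remaining term of the linear equation is divisible by 3, so the left side is ≡ 0 (mod 3); but the right side 19 ≡ 1 (mod 3). No integers can satisfy it.
  • If x = 5: the equation forces y = 3, which contradicts the bound y ≥ 5.
Both branches are infeasible, so the system has no integer solution.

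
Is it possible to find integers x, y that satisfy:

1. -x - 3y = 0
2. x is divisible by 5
Yes

Take x = 0, y = 0. Substituting into each constraint:
  (1) 0 - 3(0) = 0 ✓
  (2) 0 = 5 × 0, remainder 0 ✓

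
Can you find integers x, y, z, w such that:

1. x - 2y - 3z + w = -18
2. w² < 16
Yes

Take x = 0, y = 0, z = 6, w = 0. Substituting into each constraint:
  (1) 0 - 2(0) - 3(6) + 0 = -18 ✓
  (2) w² = (0)² = 0, and 0 < 16 ✓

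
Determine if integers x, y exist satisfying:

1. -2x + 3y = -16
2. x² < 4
Yes

Take x = -1, y = -6. Substituting into each constraint:
  (1) -2(-1) + 3(-6) = -16 ✓
  (2) x² = (-1)² = 1, and 1 < 4 ✓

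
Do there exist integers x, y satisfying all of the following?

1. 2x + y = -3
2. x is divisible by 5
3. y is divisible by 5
No

The full constraint system is jointly infeasible over the integers. Each constraint and what it forces:

  - 2x + y = -3: is a linear equation tying the variables together
  - x is divisible by 5: restricts x to multiples of 5
  - y is divisible by 5: restricts y to multiples of 5

Modular obstruction: writing x = 5x' and writing y = 5y', every remaining term of the linear equation is divisible by 5, so the left side is ≡ 0 (mod 5); but the right side -3 ≡ 2 (mod 5). No integers can satisfy it.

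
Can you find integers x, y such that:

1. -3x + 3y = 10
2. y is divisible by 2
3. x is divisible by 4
No

Even the single constraint (-3x + 3y = 10) is infeasible over the integers.

  - -3x + 3y = 10: every term on the left is divisible by 3, so the LHS ≡ 0 (mod 3), but the RHS 10 is not — no integer solution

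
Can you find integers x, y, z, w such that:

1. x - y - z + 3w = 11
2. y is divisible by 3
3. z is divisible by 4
Yes

Take x = 2, y = 0, z = 0, w = 3. Substituting into each constraint:
  (1) 2 + 0 + 0 + 3(3) = 11 ✓
  (2) 0 = 3 × 0, remainder 0 ✓
  (3) 0 = 4 × 0, remainder 0 ✓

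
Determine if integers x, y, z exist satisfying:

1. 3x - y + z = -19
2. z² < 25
Yes

Take x = -6, y = 1, z = 0. Substituting into each constraint:
  (1) 3(-6) + (-1) + 0 = -19 ✓
  (2) z² = (0)² = 0, and 0 < 25 ✓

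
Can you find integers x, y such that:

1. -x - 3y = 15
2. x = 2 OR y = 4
Yes

Take x = -27, y = 4. Substituting into each constraint:
  (1) 27 - 3(4) = 15 ✓
  (2) y = 4, target 4 ✓ (second branch holds)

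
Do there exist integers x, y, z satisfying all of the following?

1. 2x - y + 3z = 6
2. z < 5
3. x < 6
Yes

Take x = 0, y = 0, z = 2. Substituting into each constraint:
  (1) 2(0) + 0 + 3(2) = 6 ✓
  (2) 2 < 5 ✓
  (3) 0 < 6 ✓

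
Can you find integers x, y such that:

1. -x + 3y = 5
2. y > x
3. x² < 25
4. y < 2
Yes

Take x = -2, y = 1. Substituting into each constraint:
  (1) 2 + 3(1) = 5 ✓
  (2) 1 > -2 ✓
  (3) x² = (-2)² = 4, and 4 < 25 ✓
  (4) 1 < 2 ✓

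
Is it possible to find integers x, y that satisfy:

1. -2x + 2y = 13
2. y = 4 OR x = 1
No

Even the single constraint (-2x + 2y = 13) is infeasible over the integers.

  - -2x + 2y = 13: every term on the left is divisible by 2, so the LHS ≡ 0 (mod 2), but the RHS 13 is not — no integer solution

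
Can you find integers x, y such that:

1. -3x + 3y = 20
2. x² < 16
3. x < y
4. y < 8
No

Even the single constraint (-3x + 3y = 20) is infeasible over the integers.

  - -3x + 3y = 20: every term on the left is divisible by 3, so the LHS ≡ 0 (mod 3), but the RHS 20 is not — no integer solution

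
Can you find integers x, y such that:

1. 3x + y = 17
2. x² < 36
Yes

Take x = 5, y = 2. Substituting into each constraint:
  (1) 3(5) + 2 = 17 ✓
  (2) x² = (5)² = 25, and 25 < 36 ✓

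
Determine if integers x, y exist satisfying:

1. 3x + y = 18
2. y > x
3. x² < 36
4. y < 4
No

A contradictory subset is {3x + y = 18, y > x, y < 4}. No integer assignment can satisfy these jointly:

  - 3x + y = 18: is a linear equation tying the variables together
  - y > x: bounds one variable relative to another variable
  - y < 4: bounds one variable relative to a constant

Propagating the comparison: x < y and y ≤ 3 give x ≤ 2. Range argument: with x ∈ [−∞, 2], y ∈ [−∞, 3], the left side of the equation is at most 9, but the right side is 18 > 9. No integer solution exists.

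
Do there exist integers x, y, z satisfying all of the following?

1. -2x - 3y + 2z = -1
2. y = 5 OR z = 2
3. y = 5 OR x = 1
Yes

Take x = -7, y = 5, z = 0. Substituting into each constraint:
  (1) -2(-7) - 3(5) + 2(0) = -1 ✓
  (2) y = 5, target 5 ✓ (first branch holds)
  (3) y = 5, target 5 ✓ (first branch holds)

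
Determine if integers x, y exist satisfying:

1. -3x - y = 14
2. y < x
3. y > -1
No

The full constraint system is jointly infeasible over the integers. Each constraint and what it forces:

  - -3x - y = 14: is a linear equation tying the variables together
  - y < x: bounds one variable relative to another variable
  - y > -1: bounds one variable relative to a constant

Propagating the comparison: x > y and y ≥ 0 give x ≥ 1. Range argument: with x ∈ [1, ∞], y ∈ [0, ∞], the left side of the equation is at most -3, but the right side is 14 > -3. No integer solution exists.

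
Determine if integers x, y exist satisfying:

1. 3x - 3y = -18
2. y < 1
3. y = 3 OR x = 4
No

The full constraint system is jointly infeasible over the integers. Each constraint and what it forces:

  - 3x - 3y = -18: is a linear equation tying the variables together
  - y < 1: bounds one variable relative to a constant
  - y = 3 OR x = 4: forces a choice: either y = 3 or x = 4

Split on the disjunction (y = 3 OR x = 4):
  • If y = 3: this contradicts the bound y ≤ 0.
  • If x = 4: the equation forces y = 10, which contradicts the bound y ≤ 0.
Both branches are infeasible, so the system has no integer solution.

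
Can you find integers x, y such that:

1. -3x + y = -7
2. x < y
Yes

Take x = 4, y = 5. Substituting into each constraint:
  (1) -3(4) + 5 = -7 ✓
  (2) 4 < 5 ✓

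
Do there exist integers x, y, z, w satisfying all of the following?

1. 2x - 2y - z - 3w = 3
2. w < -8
Yes

Take x = 0, y = 12, z = 0, w = -9. Substituting into each constraint:
  (1) 2(0) - 2(12) + 0 - 3(-9) = 3 ✓
  (2) -9 < -8 ✓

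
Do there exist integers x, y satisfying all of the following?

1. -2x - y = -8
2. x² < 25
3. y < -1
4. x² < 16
No

A contradictory subset is {-2x - y = -8, y < -1, x² < 16}. No integer assignment can satisfy these jointly:

  - -2x - y = -8: is a linear equation tying the variables together
  - y < -1: bounds one variable relative to a constant
  - x² < 16: restricts x to |x| ≤ 3

Range argument: with x ∈ [-3, 3], y ∈ [−∞, -2], the left side of the equation is at least -4, but the right side is -8 < -4. No integer solution exists.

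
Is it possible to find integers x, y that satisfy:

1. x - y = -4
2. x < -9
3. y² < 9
No

The full constraint system is jointly infeasible over the integers. Each constraint and what it forces:

  - x - y = -4: is a linear equation tying the variables together
  - x < -9: bounds one variable relative to a constant
  - y² < 9: restricts y to |y| ≤ 2

Range argument: with x ∈ [−∞, -10], y ∈ [-2, 2], the left side of the equation is at most -8, but the right side is -4 > -8. No integer solution exists.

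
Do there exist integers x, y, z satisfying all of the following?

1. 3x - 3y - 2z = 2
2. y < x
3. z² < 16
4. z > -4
Yes

Take x = 0, y = -2, z = 2. Substituting into each constraint:
  (1) 3(0) - 3(-2) - 2(2) = 2 ✓
  (2) -2 < 0 ✓
  (3) z² = (2)² = 4, and 4 < 16 ✓
  (4) 2 > -4 ✓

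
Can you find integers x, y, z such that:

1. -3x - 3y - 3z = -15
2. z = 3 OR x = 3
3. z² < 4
Yes

Take x = 3, y = 2, z = 0. Substituting into each constraint:
  (1) -3(3) - 3(2) - 3(0) = -15 ✓
  (2) x = 3, target 3 ✓ (second branch holds)
  (3) z² = (0)² = 0, and 0 < 4 ✓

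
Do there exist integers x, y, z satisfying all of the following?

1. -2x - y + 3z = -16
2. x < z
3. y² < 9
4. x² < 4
No

The full constraint system is jointly infeasible over the integers. Each constraint and what it forces:

  - -2x - y + 3z = -16: is a linear equation tying the variables together
  - x < z: bounds one variable relative to another variable
  - y² < 9: restricts y to |y| ≤ 2
  - x² < 4: restricts x to |x| ≤ 1

Propagating the comparison: z > x and x ≥ -1 give z ≥ 0. Range argument: with x ∈ [-1, 1], y ∈ [-2, 2], z ∈ [0, ∞], the left side of the equation is at least -4, but the right side is -16 < -4. No integer solution exists.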